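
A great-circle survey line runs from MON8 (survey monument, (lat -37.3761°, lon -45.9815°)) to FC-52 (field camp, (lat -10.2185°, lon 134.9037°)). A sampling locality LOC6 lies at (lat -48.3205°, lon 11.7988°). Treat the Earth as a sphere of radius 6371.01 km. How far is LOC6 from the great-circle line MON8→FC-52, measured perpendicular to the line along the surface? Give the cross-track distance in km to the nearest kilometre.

δ₁₃ = central angle MON8→LOC6 = 0.744944 rad  (haversine)
θ₁₃ = bearing MON8→LOC6 = 123.919°,  θ₁₂ = bearing MON8→FC-52 = 181.180°
dₓₜ = R·arcsin(sin δ₁₃ · sin(θ₁₃ − θ₁₂)) = 6371.01·arcsin(0.67793·sin(-57.261°)) = -3865.875 km
|dₓₜ| = 3865.875 km

3866 km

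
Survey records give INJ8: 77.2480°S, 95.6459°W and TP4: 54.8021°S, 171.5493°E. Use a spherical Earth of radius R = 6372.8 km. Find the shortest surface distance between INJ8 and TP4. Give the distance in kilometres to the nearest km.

4198 km

Δφ = 22.4459°,  Δλ = -92.8048°
a = sin²(Δφ/2) + cos φ₁ cos φ₂ sin²(Δλ/2) = 0.104608
c = 2·arcsin(√a) = 0.658707 rad = 37.7411°
d = R·c = 6372.8 × 0.658707 = 4197.8 km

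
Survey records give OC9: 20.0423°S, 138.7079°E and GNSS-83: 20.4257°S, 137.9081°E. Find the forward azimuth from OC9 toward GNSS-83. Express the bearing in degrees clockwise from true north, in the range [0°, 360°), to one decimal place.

Δλ = -0.7998°
y = sin Δλ · cos φ₂ = -0.013081
x = cos φ₁ sin φ₂ − sin φ₁ cos φ₂ cos Δλ = -0.006723
θ = atan2(y, x) = -117.2003° → 242.7997° (mod 360°)

242.8°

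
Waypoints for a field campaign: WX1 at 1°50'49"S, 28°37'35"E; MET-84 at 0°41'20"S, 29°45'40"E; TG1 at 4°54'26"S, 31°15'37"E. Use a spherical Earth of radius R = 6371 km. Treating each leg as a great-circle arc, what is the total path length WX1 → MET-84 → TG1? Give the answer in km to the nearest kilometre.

WX1: φ = -1.84694°, λ = +28.62639°
MET-84: φ = -0.68889°, λ = +29.76111°
TG1: φ = -4.90722°, λ = +31.26028°
WX1→MET-84: c = 0.028294 rad, d = 180.26 km
MET-84→TG1: c = 0.078123 rad, d = 497.72 km
Total = 180.26 + 497.72 = 677.98 km

678 km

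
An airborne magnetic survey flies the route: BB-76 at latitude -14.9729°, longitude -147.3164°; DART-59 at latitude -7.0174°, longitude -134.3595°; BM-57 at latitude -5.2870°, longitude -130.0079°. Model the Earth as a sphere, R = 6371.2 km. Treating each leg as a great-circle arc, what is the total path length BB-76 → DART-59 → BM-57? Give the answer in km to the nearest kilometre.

BB-76→DART-59: c = 0.261654 rad, d = 1667.05 km
DART-59→BM-57: c = 0.081325 rad, d = 518.14 km
Total = 1667.05 + 518.14 = 2185.18 km

2185 km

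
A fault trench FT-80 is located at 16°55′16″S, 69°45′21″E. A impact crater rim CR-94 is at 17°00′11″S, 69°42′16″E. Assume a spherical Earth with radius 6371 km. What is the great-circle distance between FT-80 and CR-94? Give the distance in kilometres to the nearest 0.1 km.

FT-80: φ = -16.92111°, λ = +69.75583°
CR-94: φ = -17.00306°, λ = +69.70444°
Δφ = -0.0819°,  Δλ = -0.0514°
a = sin²(Δφ/2) + cos φ₁ cos φ₂ sin²(Δλ/2) = 0.000001
c = 2·arcsin(√a) = 0.001668 rad = 0.0956°
d = R·c = 6371 × 0.001668 = 10.6 km

10.6 km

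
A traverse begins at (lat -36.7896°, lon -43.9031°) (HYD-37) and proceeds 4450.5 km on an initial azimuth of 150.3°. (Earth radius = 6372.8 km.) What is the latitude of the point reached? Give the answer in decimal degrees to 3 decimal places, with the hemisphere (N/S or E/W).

64.951°S

δ = d/R = 4450.5/6372.8 = 0.698359 rad
φ₂ = arcsin(sin φ₁ cos δ + cos φ₁ sin δ cos θ)
   = arcsin(-0.59888·0.76590 + 0.80084·0.64296·-0.86863) = -64.95105°
λ₂ = λ₁ + atan2(sin θ sin δ cos φ₁, cos δ − sin φ₁ sin φ₂) = 4.89569°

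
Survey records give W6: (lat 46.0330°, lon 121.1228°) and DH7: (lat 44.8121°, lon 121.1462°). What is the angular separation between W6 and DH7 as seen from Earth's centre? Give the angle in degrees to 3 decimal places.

Δφ = -1.2209°,  Δλ = 0.0234°
a = sin²(Δφ/2) + cos φ₁ cos φ₂ sin²(Δλ/2) = 0.000114
c = 2·arcsin(√a) = 0.021311 rad = 1.2210°

1.221°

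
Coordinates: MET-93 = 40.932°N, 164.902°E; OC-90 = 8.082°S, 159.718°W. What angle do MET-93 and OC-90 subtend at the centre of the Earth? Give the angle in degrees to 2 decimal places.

Δφ = -49.0140°,  Δλ = 35.3800°
a = sin²(Δφ/2) + cos φ₁ cos φ₂ sin²(Δλ/2) = 0.241128
c = 2·arcsin(√a) = 1.026584 rad = 58.8189°

58.82°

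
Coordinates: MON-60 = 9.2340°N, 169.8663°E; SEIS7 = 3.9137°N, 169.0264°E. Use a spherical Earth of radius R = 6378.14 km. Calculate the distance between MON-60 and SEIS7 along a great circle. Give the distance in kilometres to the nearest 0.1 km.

599.5 km

Δφ = -5.3203°,  Δλ = -0.8399°
a = sin²(Δφ/2) + cos φ₁ cos φ₂ sin²(Δλ/2) = 0.002207
c = 2·arcsin(√a) = 0.093991 rad = 5.3853°
d = R·c = 6378.14 × 0.093991 = 599.5 km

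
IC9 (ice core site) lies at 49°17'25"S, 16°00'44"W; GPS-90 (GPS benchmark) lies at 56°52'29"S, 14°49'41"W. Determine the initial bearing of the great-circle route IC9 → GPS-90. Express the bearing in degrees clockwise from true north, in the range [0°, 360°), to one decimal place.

IC9: φ = -49.29028°, λ = -16.01222°
GPS-90: φ = -56.87472°, λ = -14.82806°
Δλ = 1.1842°
y = sin Δλ · cos φ₂ = 0.011293
x = cos φ₁ sin φ₂ − sin φ₁ cos φ₂ cos Δλ = -0.132076
θ = atan2(y, x) = 175.1127° → 175.1127° (mod 360°)

175.1°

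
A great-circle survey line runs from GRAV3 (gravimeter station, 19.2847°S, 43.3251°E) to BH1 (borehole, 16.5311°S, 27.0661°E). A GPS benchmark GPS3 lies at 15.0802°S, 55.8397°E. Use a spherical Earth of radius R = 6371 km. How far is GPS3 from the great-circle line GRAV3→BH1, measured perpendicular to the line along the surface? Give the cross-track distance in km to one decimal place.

δ₁₃ = central angle GRAV3→GPS3 = 0.221108 rad  (haversine)
θ₁₃ = bearing GRAV3→GPS3 = 72.557°,  θ₁₂ = bearing GRAV3→BH1 = 277.509°
dₓₜ = R·arcsin(sin δ₁₃ · sin(θ₁₃ − θ₁₂)) = 6371·arcsin(0.21931·sin(-204.952°)) = 590.273 km
|dₓₜ| = 590.273 km

590.3 km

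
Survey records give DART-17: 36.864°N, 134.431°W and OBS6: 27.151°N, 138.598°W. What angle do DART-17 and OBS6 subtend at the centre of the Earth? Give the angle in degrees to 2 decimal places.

Δφ = -9.7130°,  Δλ = -4.1670°
a = sin²(Δφ/2) + cos φ₁ cos φ₂ sin²(Δλ/2) = 0.008108
c = 2·arcsin(√a) = 0.180337 rad = 10.3325°

10.33°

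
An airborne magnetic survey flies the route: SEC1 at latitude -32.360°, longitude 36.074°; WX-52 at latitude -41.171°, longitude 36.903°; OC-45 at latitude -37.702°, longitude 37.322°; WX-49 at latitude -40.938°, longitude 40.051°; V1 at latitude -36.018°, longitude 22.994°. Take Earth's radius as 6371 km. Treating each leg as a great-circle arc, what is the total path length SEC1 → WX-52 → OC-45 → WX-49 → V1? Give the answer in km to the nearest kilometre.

SEC1→WX-52: c = 0.154215 rad, d = 982.50 km
WX-52→OC-45: c = 0.060808 rad, d = 387.41 km
OC-45→WX-49: c = 0.067427 rad, d = 429.58 km
WX-49→V1: c = 0.247861 rad, d = 1579.13 km
Total = 982.50 + 387.41 + 429.58 + 1579.13 = 3378.61 km

3379 km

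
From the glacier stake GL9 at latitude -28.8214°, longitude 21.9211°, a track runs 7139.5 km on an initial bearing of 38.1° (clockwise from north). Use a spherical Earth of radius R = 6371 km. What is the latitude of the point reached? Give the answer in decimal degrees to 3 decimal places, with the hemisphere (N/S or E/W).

24.268°N

δ = d/R = 7139.5/6371 = 1.120625 rad
φ₂ = arcsin(sin φ₁ cos δ + cos φ₁ sin δ cos θ)
   = arcsin(-0.48208·0.43512 + 0.87613·0.90037·0.78694) = 24.26786°
λ₂ = λ₁ + atan2(sin θ sin δ cos φ₁, cos δ − sin φ₁ sin φ₂) = 59.46821°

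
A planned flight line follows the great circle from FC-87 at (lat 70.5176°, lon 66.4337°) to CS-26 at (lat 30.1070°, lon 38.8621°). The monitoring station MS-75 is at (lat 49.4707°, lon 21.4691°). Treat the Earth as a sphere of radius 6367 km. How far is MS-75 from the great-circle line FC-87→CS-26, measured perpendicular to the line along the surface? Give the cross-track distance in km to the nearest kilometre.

1723 km

δ₁₃ = central angle FC-87→MS-75 = 0.515792 rad  (haversine)
θ₁₃ = bearing FC-87→MS-75 = 248.600°,  θ₁₂ = bearing FC-87→CS-26 = 215.778°
dₓₜ = R·arcsin(sin δ₁₃ · sin(θ₁₃ − θ₁₂)) = 6367·arcsin(0.49322·sin(32.822°)) = 1723.150 km
|dₓₜ| = 1723.150 km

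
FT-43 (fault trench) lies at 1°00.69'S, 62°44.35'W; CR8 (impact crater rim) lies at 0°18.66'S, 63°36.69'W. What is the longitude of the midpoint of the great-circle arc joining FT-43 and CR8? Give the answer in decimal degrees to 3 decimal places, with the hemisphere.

63.175°W

FT-43: φ = -1.01150°, λ = -62.73917°
CR8: φ = -0.31100°, λ = -63.61150°
Bx = cos φ₂ cos Δλ = 0.999869,  By = cos φ₂ sin Δλ = -0.015224
φₘ = atan2(sin φ₁ + sin φ₂, √((cos φ₁ + Bx)² + By²)) = -0.66127°
λₘ = λ₁ + atan2(By, cos φ₁ + Bx) = -63.17536°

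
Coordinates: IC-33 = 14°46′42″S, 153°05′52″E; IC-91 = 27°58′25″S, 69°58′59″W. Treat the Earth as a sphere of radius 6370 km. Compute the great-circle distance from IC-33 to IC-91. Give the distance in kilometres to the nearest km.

IC-33: φ = -14.77833°, λ = +153.09778°
IC-91: φ = -27.97361°, λ = -69.98306°
Δφ = -13.1953°,  Δλ = 136.9192°
a = sin²(Δφ/2) + cos φ₁ cos φ₂ sin²(Δλ/2) = 0.752034
c = 2·arcsin(√a) = 2.099098 rad = 120.2694°
d = R·c = 6370 × 2.099098 = 13371.3 km

13371 km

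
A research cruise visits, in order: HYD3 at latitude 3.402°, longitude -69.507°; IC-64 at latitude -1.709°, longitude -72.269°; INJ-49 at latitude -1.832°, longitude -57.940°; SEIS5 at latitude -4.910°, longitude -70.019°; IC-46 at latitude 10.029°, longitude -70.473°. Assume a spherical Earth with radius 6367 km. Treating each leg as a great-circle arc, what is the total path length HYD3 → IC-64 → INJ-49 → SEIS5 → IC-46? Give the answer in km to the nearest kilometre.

HYD3→IC-64: c = 0.101386 rad, d = 645.52 km
IC-64→INJ-49: c = 0.249977 rad, d = 1591.61 km
INJ-49→SEIS5: c = 0.217176 rad, d = 1382.76 km
SEIS5→IC-46: c = 0.260854 rad, d = 1660.86 km
Total = 645.52 + 1591.61 + 1382.76 + 1660.86 = 5280.75 km

5281 km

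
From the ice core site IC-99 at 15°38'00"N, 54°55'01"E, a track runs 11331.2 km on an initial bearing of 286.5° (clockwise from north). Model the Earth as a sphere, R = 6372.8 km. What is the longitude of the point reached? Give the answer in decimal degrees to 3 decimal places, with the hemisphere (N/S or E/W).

51.309°W

IC-99: φ = +15.63333°, λ = +54.91694°
δ = d/R = 11331.2/6372.8 = 1.778057 rad
φ₂ = arcsin(sin φ₁ cos δ + cos φ₁ sin δ cos θ)
   = arcsin(0.26948·-0.20578 + 0.96301·0.97860·0.28402) = 12.25139°
λ₂ = λ₁ + atan2(sin θ sin δ cos φ₁, cos δ − sin φ₁ sin φ₂) = -51.30920°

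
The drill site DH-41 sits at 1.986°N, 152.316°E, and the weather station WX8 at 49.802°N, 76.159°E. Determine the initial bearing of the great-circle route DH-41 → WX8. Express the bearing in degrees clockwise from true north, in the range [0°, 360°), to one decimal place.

320.4°

Δλ = -76.1570°
y = sin Δλ · cos φ₂ = -0.626684
x = cos φ₁ sin φ₂ − sin φ₁ cos φ₂ cos Δλ = 0.758008
θ = atan2(y, x) = -39.5823° → 320.4177° (mod 360°)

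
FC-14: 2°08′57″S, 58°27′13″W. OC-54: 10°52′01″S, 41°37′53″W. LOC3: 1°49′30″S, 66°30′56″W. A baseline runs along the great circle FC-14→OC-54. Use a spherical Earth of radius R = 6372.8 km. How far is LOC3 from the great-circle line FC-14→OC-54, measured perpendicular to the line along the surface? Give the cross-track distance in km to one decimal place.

FC-14: φ = -2.14917°, λ = -58.45361°
OC-54: φ = -10.86694°, λ = -41.63139°
LOC3: φ = -1.82500°, λ = -66.51556°
δ₁₃ = central angle FC-14→LOC3 = 0.140736 rad  (haversine)
θ₁₃ = bearing FC-14→LOC3 = 272.160°,  θ₁₂ = bearing FC-14→OC-54 = 118.317°
dₓₜ = R·arcsin(sin δ₁₃ · sin(θ₁₃ − θ₁₂)) = 6372.8·arcsin(0.14027·sin(153.843°)) = 394.324 km
|dₓₜ| = 394.324 km

394.3 km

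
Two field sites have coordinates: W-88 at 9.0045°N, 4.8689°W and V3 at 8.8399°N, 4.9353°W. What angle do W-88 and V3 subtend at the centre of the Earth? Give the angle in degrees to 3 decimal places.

0.177°

Δφ = -0.1646°,  Δλ = -0.0664°
a = sin²(Δφ/2) + cos φ₁ cos φ₂ sin²(Δλ/2) = 0.000002
c = 2·arcsin(√a) = 0.003093 rad = 0.1772°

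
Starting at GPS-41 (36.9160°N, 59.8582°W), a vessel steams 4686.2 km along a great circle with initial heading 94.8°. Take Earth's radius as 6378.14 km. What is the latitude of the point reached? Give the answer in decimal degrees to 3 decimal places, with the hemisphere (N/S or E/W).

23.630°N

δ = d/R = 4686.2/6378.14 = 0.734728 rad
φ₂ = arcsin(sin φ₁ cos δ + cos φ₁ sin δ cos θ)
   = arcsin(0.60064·0.74201 + 0.79952·0.67039·-0.08368) = 23.63040°
λ₂ = λ₁ + atan2(sin θ sin δ cos φ₁, cos δ − sin φ₁ sin φ₂) = -13.04087°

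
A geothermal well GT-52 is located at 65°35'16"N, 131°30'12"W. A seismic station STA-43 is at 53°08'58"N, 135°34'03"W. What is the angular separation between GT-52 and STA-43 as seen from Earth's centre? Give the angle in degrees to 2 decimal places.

GT-52: φ = +65.58778°, λ = -131.50333°
STA-43: φ = +53.14944°, λ = -135.56750°
Δφ = -12.4383°,  Δλ = -4.0642°
a = sin²(Δφ/2) + cos φ₁ cos φ₂ sin²(Δλ/2) = 0.012047
c = 2·arcsin(√a) = 0.219965 rad = 12.6031°

12.60°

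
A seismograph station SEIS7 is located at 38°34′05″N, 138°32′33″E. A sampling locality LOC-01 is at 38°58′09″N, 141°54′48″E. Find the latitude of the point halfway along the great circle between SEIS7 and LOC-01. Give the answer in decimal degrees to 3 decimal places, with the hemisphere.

SEIS7: φ = +38.56806°, λ = +138.54250°
LOC-01: φ = +38.96917°, λ = +141.91333°
Bx = cos φ₂ cos Δλ = 0.776139,  By = cos φ₂ sin Δλ = 0.045715
φₘ = atan2(sin φ₁ + sin φ₂, √((cos φ₁ + Bx)² + By²)) = 38.78072°
λₘ = λ₁ + atan2(By, cos φ₁ + Bx) = 140.22318°

38.781°N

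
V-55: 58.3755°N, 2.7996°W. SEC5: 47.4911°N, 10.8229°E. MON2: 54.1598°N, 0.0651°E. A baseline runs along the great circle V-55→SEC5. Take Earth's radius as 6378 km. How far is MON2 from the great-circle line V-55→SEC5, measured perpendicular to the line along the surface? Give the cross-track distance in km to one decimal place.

177.9 km

δ₁₃ = central angle V-55→MON2 = 0.078624 rad  (haversine)
θ₁₃ = bearing V-55→MON2 = 158.126°,  θ₁₂ = bearing V-55→SEC5 = 137.330°
dₓₜ = R·arcsin(sin δ₁₃ · sin(θ₁₃ − θ₁₂)) = 6378·arcsin(0.07854·sin(20.796°)) = 177.880 km
|dₓₜ| = 177.880 km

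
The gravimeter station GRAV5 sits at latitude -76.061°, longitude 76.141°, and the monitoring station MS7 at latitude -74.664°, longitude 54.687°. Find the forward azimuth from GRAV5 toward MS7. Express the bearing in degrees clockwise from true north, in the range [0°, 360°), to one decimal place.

Δλ = -21.4540°
y = sin Δλ · cos φ₂ = -0.096734
x = cos φ₁ sin φ₂ − sin φ₁ cos φ₂ cos Δλ = 0.006594
θ = atan2(y, x) = -86.1003° → 273.8997° (mod 360°)

273.9°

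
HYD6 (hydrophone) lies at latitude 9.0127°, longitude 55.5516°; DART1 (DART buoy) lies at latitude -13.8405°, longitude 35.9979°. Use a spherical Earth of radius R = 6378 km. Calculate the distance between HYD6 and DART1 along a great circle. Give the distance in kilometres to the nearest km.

Δφ = -22.8532°,  Δλ = -19.5537°
a = sin²(Δφ/2) + cos φ₁ cos φ₂ sin²(Δλ/2) = 0.066902
c = 2·arcsin(√a) = 0.523255 rad = 29.9803°
d = R·c = 6378 × 0.523255 = 3337.3 km

3337 km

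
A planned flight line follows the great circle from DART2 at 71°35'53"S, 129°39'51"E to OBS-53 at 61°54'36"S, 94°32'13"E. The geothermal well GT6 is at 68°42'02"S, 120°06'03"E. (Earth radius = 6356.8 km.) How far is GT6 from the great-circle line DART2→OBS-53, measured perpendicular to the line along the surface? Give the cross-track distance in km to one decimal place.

DART2: φ = -71.59806°, λ = +129.66417°
OBS-53: φ = -61.91000°, λ = +94.53694°
GT6: φ = -68.70056°, λ = +120.10083°
δ₁₃ = central angle DART2→GT6 = 0.075808 rad  (haversine)
θ₁₃ = bearing DART2→GT6 = 307.171°,  θ₁₂ = bearing DART2→OBS-53 = 287.786°
dₓₜ = R·arcsin(sin δ₁₃ · sin(θ₁₃ − θ₁₂)) = 6356.8·arcsin(0.07574·sin(19.385°)) = 159.812 km
|dₓₜ| = 159.812 km

159.8 km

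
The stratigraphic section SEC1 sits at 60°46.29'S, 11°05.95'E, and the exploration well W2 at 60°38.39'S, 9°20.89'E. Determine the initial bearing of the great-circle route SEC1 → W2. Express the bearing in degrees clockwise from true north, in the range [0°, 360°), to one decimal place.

SEC1: φ = -60.77150°, λ = +11.09917°
W2: φ = -60.63983°, λ = +9.34817°
Δλ = -1.7510°
y = sin Δλ · cos φ₂ = -0.014982
x = cos φ₁ sin φ₂ − sin φ₁ cos φ₂ cos Δλ = 0.002098
θ = atan2(y, x) = -82.0274° → 277.9726° (mod 360°)

278.0°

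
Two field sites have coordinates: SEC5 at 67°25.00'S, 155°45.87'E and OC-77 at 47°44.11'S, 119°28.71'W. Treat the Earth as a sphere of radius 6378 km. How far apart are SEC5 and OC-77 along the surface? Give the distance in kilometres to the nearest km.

5011 km

SEC5: φ = -67.41667°, λ = +155.76450°
OC-77: φ = -47.73517°, λ = -119.47850°
Δφ = 19.6815°,  Δλ = 84.7570°
a = sin²(Δφ/2) + cos φ₁ cos φ₂ sin²(Δλ/2) = 0.146550
c = 2·arcsin(√a) = 0.785690 rad = 45.0167°
d = R·c = 6378 × 0.785690 = 5011.1 km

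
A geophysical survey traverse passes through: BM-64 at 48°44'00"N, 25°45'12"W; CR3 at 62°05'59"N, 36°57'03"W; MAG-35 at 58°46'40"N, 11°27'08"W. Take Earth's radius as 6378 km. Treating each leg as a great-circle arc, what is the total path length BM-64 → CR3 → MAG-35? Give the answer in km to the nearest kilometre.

BM-64: φ = +48.73333°, λ = -25.75333°
CR3: φ = +62.09972°, λ = -36.95083°
MAG-35: φ = +58.77778°, λ = -11.45222°
BM-64→CR3: c = 0.257473 rad, d = 1642.17 km
CR3→MAG-35: c = 0.225450 rad, d = 1437.92 km
Total = 1642.17 + 1437.92 = 3080.09 km

3080 km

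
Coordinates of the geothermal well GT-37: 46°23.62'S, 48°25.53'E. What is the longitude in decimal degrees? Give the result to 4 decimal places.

48.4255°E

48° + 25.53′/60 = 48 + 0.42550 = 48.4255°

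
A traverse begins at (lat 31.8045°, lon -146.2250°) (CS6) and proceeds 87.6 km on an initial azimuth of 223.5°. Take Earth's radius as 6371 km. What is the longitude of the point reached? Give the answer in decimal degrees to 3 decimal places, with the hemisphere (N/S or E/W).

δ = d/R = 87.6/6371 = 0.013750 rad
φ₂ = arcsin(sin φ₁ cos δ + cos φ₁ sin δ cos θ)
   = arcsin(0.52702·0.99991 + 0.84985·0.01375·-0.72537) = 31.23147°
λ₂ = λ₁ + atan2(sin θ sin δ cos φ₁, cos δ − sin φ₁ sin φ₂) = -146.85919°

146.859°W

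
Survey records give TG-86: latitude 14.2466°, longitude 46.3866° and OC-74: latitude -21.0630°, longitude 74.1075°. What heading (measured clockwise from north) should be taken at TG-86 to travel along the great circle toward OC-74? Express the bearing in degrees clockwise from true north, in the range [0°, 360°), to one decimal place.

141.8°

Δλ = 27.7209°
y = sin Δλ · cos φ₂ = 0.434085
x = cos φ₁ sin φ₂ − sin φ₁ cos φ₂ cos Δλ = -0.551636
θ = atan2(y, x) = 141.8006° → 141.8006° (mod 360°)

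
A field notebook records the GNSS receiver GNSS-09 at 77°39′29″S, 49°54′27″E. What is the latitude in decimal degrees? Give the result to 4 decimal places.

77.6581°S

77° + 39′/60 + 29″/3600 = 77 + 0.65000 + 0.00806 = 77.6581°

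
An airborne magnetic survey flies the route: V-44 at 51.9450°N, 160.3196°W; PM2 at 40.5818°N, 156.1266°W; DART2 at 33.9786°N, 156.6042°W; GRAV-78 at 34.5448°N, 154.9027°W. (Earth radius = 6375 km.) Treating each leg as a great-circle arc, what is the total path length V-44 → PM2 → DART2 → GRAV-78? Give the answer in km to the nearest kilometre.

V-44→PM2: c = 0.204588 rad, d = 1304.25 km
PM2→DART2: c = 0.115438 rad, d = 735.92 km
DART2→GRAV-78: c = 0.026458 rad, d = 168.67 km
Total = 1304.25 + 735.92 + 168.67 = 2208.83 km

2209 km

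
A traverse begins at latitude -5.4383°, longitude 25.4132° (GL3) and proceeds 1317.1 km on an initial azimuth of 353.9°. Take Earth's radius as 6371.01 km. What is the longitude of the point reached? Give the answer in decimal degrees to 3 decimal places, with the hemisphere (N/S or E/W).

24.156°E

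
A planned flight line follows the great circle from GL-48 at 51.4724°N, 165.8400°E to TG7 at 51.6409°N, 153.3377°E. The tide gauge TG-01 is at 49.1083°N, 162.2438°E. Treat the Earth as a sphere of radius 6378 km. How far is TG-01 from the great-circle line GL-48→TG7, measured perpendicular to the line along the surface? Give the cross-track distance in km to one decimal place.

283.3 km

δ₁₃ = central angle GL-48→TG-01 = 0.057524 rad  (haversine)
θ₁₃ = bearing GL-48→TG-01 = 225.578°,  θ₁₂ = bearing GL-48→TG7 = 276.140°
dₓₜ = R·arcsin(sin δ₁₃ · sin(θ₁₃ − θ₁₂)) = 6378·arcsin(0.05749·sin(-50.563°)) = -283.292 km
|dₓₜ| = 283.292 km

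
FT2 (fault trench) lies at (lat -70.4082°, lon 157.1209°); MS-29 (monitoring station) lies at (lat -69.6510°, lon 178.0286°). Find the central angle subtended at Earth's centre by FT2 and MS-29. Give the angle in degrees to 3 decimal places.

Δφ = 0.7572°,  Δλ = 20.9077°
a = sin²(Δφ/2) + cos φ₁ cos φ₂ sin²(Δλ/2) = 0.003882
c = 2·arcsin(√a) = 0.124699 rad = 7.1447°

7.145°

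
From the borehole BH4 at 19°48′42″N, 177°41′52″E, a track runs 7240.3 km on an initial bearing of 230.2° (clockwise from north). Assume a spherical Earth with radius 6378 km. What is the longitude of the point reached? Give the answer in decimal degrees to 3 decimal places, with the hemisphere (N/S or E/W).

BH4: φ = +19.81167°, λ = +177.69778°
δ = d/R = 7240.3/6378 = 1.135199 rad
φ₂ = arcsin(sin φ₁ cos δ + cos φ₁ sin δ cos θ)
   = arcsin(0.33893·0.42195 + 0.94081·0.90662·-0.64011) = -23.76424°
λ₂ = λ₁ + atan2(sin θ sin δ cos φ₁, cos δ − sin φ₁ sin φ₂) = 128.13917°

128.139°E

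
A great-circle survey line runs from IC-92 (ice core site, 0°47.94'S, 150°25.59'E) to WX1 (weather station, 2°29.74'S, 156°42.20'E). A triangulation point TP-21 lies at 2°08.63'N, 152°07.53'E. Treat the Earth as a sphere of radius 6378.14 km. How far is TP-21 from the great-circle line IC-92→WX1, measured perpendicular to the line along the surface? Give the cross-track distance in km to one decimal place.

IC-92: φ = -0.79900°, λ = +150.42650°
WX1: φ = -2.49567°, λ = +156.70333°
TP-21: φ = +2.14383°, λ = +152.12550°
δ₁₃ = central angle IC-92→TP-21 = 0.059305 rad  (haversine)
θ₁₃ = bearing IC-92→TP-21 = 29.992°,  θ₁₂ = bearing IC-92→WX1 = 105.207°
dₓₜ = R·arcsin(sin δ₁₃ · sin(θ₁₃ − θ₁₂)) = 6378.14·arcsin(0.05927·sin(-75.215°)) = -365.717 km
|dₓₜ| = 365.717 km

365.7 km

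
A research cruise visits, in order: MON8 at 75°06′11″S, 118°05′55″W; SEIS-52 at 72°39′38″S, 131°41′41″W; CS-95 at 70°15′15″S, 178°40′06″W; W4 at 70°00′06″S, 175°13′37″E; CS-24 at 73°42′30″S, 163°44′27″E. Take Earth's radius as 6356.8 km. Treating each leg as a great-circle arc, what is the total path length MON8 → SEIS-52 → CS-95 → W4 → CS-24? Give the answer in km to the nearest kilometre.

MON8: φ = -75.10306°, λ = -118.09861°
SEIS-52: φ = -72.66056°, λ = -131.69472°
CS-95: φ = -70.25417°, λ = -178.66833°
W4: φ = -70.00167°, λ = +175.22694°
CS-24: φ = -73.70833°, λ = +163.74083°
MON8→SEIS-52: c = 0.078194 rad, d = 497.06 km
SEIS-52→CS-95: c = 0.257095 rad, d = 1634.30 km
CS-95→W4: c = 0.036469 rad, d = 231.83 km
W4→CS-24: c = 0.089621 rad, d = 569.70 km
Total = 497.06 + 1634.30 + 231.83 + 569.70 = 2932.90 km

2933 km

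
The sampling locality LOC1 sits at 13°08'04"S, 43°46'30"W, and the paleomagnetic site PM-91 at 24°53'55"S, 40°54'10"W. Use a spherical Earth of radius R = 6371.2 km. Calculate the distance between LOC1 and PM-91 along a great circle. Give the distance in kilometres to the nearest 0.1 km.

LOC1: φ = -13.13444°, λ = -43.77500°
PM-91: φ = -24.89861°, λ = -40.90278°
Δφ = -11.7642°,  Δλ = 2.8722°
a = sin²(Δφ/2) + cos φ₁ cos φ₂ sin²(Δλ/2) = 0.011057
c = 2·arcsin(√a) = 0.210697 rad = 12.0720°
d = R·c = 6371.2 × 0.210697 = 1342.4 km

1342.4 km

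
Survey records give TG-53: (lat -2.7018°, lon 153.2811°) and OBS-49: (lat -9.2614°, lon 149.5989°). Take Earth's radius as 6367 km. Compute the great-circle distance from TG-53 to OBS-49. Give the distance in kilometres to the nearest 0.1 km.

834.7 km

Δφ = -6.5596°,  Δλ = -3.6822°
a = sin²(Δφ/2) + cos φ₁ cos φ₂ sin²(Δλ/2) = 0.004291
c = 2·arcsin(√a) = 0.131103 rad = 7.5116°
d = R·c = 6367 × 0.131103 = 834.7 km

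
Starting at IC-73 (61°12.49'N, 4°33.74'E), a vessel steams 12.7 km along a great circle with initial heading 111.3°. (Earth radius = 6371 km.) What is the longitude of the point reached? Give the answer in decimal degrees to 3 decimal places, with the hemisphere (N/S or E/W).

4.783°E

IC-73: φ = +61.20817°, λ = +4.56233°
δ = d/R = 12.7/6371 = 0.001993 rad
φ₂ = arcsin(sin φ₁ cos δ + cos φ₁ sin δ cos θ)
   = arcsin(0.87638·1.00000 + 0.48163·0.00199·-0.36325) = 61.16650°
λ₂ = λ₁ + atan2(sin θ sin δ cos φ₁, cos δ − sin φ₁ sin φ₂) = 4.78298°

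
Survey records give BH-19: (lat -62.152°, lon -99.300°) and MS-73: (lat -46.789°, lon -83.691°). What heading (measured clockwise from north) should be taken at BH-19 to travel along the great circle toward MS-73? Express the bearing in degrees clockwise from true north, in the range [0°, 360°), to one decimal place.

Δλ = 15.6090°
y = sin Δλ · cos φ₂ = 0.184230
x = cos φ₁ sin φ₂ − sin φ₁ cos φ₂ cos Δλ = 0.242607
θ = atan2(y, x) = 37.2121° → 37.2121° (mod 360°)

37.2°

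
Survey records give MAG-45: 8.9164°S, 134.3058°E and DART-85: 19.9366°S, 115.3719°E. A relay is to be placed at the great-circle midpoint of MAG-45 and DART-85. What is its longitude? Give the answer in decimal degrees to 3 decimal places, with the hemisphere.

125.076°E

Bx = cos φ₂ cos Δλ = 0.889207,  By = cos φ₂ sin Δλ = -0.305031
φₘ = atan2(sin φ₁ + sin φ₂, √((cos φ₁ + Bx)² + By²)) = -14.61710°
λₘ = λ₁ + atan2(By, cos φ₁ + Bx) = 125.07594°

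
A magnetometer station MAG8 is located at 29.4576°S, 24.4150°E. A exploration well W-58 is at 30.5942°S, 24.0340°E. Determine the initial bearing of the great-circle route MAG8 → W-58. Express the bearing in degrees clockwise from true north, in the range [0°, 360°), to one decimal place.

Δλ = -0.3810°
y = sin Δλ · cos φ₂ = -0.005724
x = cos φ₁ sin φ₂ − sin φ₁ cos φ₂ cos Δλ = -0.019845
θ = atan2(y, x) = -163.9110° → 196.0890° (mod 360°)

196.1°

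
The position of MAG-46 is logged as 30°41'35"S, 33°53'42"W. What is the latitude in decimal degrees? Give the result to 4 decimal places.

30.6931°S

30° + 41′/60 + 35″/3600 = 30 + 0.68333 + 0.00972 = 30.6931°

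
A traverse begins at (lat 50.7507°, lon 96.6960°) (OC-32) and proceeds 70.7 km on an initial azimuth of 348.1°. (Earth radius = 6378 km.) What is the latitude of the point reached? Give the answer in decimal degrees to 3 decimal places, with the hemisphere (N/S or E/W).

δ = d/R = 70.7/6378 = 0.011085 rad
φ₂ = arcsin(sin φ₁ cos δ + cos φ₁ sin δ cos θ)
   = arcsin(0.77440·0.99994 + 0.63270·0.01108·0.97851) = 51.37199°
λ₂ = λ₁ + atan2(sin θ sin δ cos φ₁, cos δ − sin φ₁ sin φ₂) = 96.48621°

51.372°N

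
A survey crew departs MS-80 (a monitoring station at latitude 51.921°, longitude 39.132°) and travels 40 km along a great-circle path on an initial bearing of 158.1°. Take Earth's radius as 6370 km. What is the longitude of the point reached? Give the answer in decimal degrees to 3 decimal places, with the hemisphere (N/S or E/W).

δ = d/R = 40/6370 = 0.006279 rad
φ₂ = arcsin(sin φ₁ cos δ + cos φ₁ sin δ cos θ)
   = arcsin(0.78716·0.99998 + 0.61675·0.00628·-0.92784) = 51.58698°
λ₂ = λ₁ + atan2(sin θ sin δ cos φ₁, cos δ − sin φ₁ sin φ₂) = 39.34798°

39.348°E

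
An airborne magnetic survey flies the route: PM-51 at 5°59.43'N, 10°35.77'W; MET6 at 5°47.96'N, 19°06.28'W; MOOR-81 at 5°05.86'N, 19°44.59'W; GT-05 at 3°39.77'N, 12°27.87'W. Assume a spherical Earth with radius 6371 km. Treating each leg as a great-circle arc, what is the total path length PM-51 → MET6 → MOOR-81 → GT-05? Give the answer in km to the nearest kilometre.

1869 km

PM-51: φ = +5.99050°, λ = -10.59617°
MET6: φ = +5.79933°, λ = -19.10467°
MOOR-81: φ = +5.09767°, λ = -19.74317°
GT-05: φ = +3.66283°, λ = -12.46450°
PM-51→MET6: c = 0.147752 rad, d = 941.33 km
MET6→MOOR-81: c = 0.016524 rad, d = 105.27 km
MOOR-81→GT-05: c = 0.129114 rad, d = 822.58 km
Total = 941.33 + 105.27 + 822.58 = 1869.19 km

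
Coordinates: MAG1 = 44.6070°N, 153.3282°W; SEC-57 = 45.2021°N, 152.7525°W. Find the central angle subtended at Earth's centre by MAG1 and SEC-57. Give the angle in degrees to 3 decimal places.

Δφ = 0.5951°,  Δλ = 0.5757°
a = sin²(Δφ/2) + cos φ₁ cos φ₂ sin²(Δλ/2) = 0.000040
c = 2·arcsin(√a) = 0.012591 rad = 0.7214°

0.721°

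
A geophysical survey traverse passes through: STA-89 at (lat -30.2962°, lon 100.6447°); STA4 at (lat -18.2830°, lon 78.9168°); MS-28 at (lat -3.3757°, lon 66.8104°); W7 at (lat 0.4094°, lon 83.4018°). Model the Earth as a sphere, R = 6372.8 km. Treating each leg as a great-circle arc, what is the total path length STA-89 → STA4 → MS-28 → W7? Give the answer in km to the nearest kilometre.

6579 km

STA-89→STA4: c = 0.403094 rad, d = 2568.83 km
STA4→MS-28: c = 0.332398 rad, d = 2118.31 km
MS-28→W7: c = 0.296868 rad, d = 1891.88 km
Total = 2568.83 + 2118.31 + 1891.88 = 6579.02 km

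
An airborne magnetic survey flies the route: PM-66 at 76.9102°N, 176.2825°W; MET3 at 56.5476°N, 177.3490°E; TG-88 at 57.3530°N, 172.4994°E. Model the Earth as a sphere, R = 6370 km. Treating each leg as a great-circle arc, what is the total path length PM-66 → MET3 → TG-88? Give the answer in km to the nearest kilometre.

PM-66→MET3: c = 0.357602 rad, d = 2277.92 km
MET3→TG-88: c = 0.048241 rad, d = 307.30 km
Total = 2277.92 + 307.30 = 2585.22 km

2585 km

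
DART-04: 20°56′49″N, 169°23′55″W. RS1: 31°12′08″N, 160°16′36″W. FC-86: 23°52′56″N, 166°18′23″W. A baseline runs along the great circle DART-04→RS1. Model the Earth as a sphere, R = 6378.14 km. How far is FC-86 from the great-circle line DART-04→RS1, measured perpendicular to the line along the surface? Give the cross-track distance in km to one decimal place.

55.2 km

DART-04: φ = +20.94694°, λ = -169.39861°
RS1: φ = +31.20222°, λ = -160.27667°
FC-86: φ = +23.88222°, λ = -166.30639°
δ₁₃ = central angle DART-04→FC-86 = 0.071504 rad  (haversine)
θ₁₃ = bearing DART-04→FC-86 = 43.662°,  θ₁₂ = bearing DART-04→RS1 = 36.704°
dₓₜ = R·arcsin(sin δ₁₃ · sin(θ₁₃ − θ₁₂)) = 6378.14·arcsin(0.07144·sin(6.958°)) = 55.205 km
|dₓₜ| = 55.205 km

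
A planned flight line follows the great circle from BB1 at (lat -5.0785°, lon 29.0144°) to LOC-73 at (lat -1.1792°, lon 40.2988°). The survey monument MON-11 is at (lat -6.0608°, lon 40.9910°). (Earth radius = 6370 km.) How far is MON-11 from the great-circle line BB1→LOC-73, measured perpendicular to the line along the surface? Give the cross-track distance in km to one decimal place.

537.5 km

δ₁₃ = central angle BB1→MON-11 = 0.208743 rad  (haversine)
θ₁₃ = bearing BB1→MON-11 = 95.277°,  θ₁₂ = bearing BB1→LOC-73 = 71.281°
dₓₜ = R·arcsin(sin δ₁₃ · sin(θ₁₃ − θ₁₂)) = 6370·arcsin(0.20723·sin(23.996°)) = 537.473 km
|dₓₜ| = 537.473 km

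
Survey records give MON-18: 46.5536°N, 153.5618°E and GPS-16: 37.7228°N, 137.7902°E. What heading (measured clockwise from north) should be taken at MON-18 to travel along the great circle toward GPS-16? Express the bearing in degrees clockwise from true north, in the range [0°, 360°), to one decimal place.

238.5°

Δλ = -15.7716°
y = sin Δλ · cos φ₂ = -0.214991
x = cos φ₁ sin φ₂ − sin φ₁ cos φ₂ cos Δλ = -0.131898
θ = atan2(y, x) = -121.5292° → 238.4708° (mod 360°)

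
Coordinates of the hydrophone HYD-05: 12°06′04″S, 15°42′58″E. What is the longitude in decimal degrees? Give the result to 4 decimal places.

15.7161°E

15° + 42′/60 + 58″/3600 = 15 + 0.70000 + 0.01611 = 15.7161°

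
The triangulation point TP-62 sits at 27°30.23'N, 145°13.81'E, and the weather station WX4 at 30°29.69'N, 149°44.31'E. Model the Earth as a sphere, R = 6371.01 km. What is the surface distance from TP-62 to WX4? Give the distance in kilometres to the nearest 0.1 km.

TP-62: φ = +27.50383°, λ = +145.23017°
WX4: φ = +30.49483°, λ = +149.73850°
Δφ = 2.9910°,  Δλ = 4.5083°
a = sin²(Δφ/2) + cos φ₁ cos φ₂ sin²(Δλ/2) = 0.001864
c = 2·arcsin(√a) = 0.086364 rad = 4.9483°
d = R·c = 6371.01 × 0.086364 = 550.2 km

550.2 km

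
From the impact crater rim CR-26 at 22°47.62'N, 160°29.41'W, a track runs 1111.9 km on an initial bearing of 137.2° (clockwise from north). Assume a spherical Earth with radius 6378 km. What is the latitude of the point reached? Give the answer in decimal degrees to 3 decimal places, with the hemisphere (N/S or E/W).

CR-26: φ = +22.79367°, λ = -160.49017°
δ = d/R = 1111.9/6378 = 0.174334 rad
φ₂ = arcsin(sin φ₁ cos δ + cos φ₁ sin δ cos θ)
   = arcsin(0.38741·0.98484 + 0.92191·0.17345·-0.73373) = 15.32021°
λ₂ = λ₁ + atan2(sin θ sin δ cos φ₁, cos δ − sin φ₁ sin φ₂) = -153.47151°

15.320°N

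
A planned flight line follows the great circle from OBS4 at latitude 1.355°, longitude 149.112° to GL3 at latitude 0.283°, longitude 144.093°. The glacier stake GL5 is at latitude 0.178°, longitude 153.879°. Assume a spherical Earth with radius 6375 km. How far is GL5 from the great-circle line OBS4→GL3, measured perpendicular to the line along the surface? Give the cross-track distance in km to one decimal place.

237.9 km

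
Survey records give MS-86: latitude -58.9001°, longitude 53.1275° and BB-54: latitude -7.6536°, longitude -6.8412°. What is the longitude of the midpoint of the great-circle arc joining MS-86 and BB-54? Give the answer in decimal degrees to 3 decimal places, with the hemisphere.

12.849°E

Bx = cos φ₂ cos Δλ = 0.496015,  By = cos φ₂ sin Δλ = -0.858039
φₘ = atan2(sin φ₁ + sin φ₂, √((cos φ₁ + Bx)² + By²)) = -36.70502°
λₘ = λ₁ + atan2(By, cos φ₁ + Bx) = 12.84930°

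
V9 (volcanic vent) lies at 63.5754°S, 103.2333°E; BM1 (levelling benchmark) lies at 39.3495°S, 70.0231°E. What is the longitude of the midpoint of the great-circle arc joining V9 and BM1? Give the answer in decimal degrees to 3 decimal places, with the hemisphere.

Bx = cos φ₂ cos Δλ = 0.646988,  By = cos φ₂ sin Δλ = -0.423542
φₘ = atan2(sin φ₁ + sin φ₂, √((cos φ₁ + Bx)² + By²)) = -52.55691°
λₘ = λ₁ + atan2(By, cos φ₁ + Bx) = 82.03422°

82.034°E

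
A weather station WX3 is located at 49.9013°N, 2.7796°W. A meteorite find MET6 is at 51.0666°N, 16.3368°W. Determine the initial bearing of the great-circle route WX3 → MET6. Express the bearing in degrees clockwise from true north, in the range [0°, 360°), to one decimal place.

Δλ = -13.5572°
y = sin Δλ · cos φ₂ = -0.147311
x = cos φ₁ sin φ₂ − sin φ₁ cos φ₂ cos Δλ = 0.033731
θ = atan2(y, x) = -77.1029° → 282.8971° (mod 360°)

282.9°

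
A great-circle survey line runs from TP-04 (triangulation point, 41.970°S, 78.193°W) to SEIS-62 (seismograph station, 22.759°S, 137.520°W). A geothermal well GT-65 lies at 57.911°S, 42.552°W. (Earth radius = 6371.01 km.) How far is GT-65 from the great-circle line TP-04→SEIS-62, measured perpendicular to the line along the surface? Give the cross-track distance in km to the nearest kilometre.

δ₁₃ = central angle TP-04→GT-65 = 0.478774 rad  (haversine)
θ₁₃ = bearing TP-04→GT-65 = 137.784°,  θ₁₂ = bearing TP-04→SEIS-62 = 271.947°
dₓₜ = R·arcsin(sin δ₁₃ · sin(θ₁₃ − θ₁₂)) = 6371.01·arcsin(0.46069·sin(-134.164°)) = -2145.825 km
|dₓₜ| = 2145.825 km

2146 km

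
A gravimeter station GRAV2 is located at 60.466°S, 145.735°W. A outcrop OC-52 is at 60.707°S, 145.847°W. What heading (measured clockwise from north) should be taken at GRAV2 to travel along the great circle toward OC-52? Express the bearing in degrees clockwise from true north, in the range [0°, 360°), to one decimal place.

Δλ = -0.1120°
y = sin Δλ · cos φ₂ = -0.000956
x = cos φ₁ sin φ₂ − sin φ₁ cos φ₂ cos Δλ = -0.004207
θ = atan2(y, x) = -167.1922° → 192.8078° (mod 360°)

192.8°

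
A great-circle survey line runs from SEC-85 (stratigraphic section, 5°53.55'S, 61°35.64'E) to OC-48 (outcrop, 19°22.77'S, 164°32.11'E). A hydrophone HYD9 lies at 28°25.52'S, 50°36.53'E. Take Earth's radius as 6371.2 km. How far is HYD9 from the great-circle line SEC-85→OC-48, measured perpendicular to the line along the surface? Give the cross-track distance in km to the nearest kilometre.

SEC-85: φ = -5.89250°, λ = +61.59400°
OC-48: φ = -19.37950°, λ = +164.53517°
HYD9: φ = -28.42533°, λ = +50.60883°
δ₁₃ = central angle SEC-85→HYD9 = 0.433191 rad  (haversine)
θ₁₃ = bearing SEC-85→HYD9 = 203.530°,  θ₁₂ = bearing SEC-85→OC-48 = 110.937°
dₓₜ = R·arcsin(sin δ₁₃ · sin(θ₁₃ − θ₁₂)) = 6371.2·arcsin(0.41977·sin(92.593°)) = 2756.931 km
|dₓₜ| = 2756.931 km

2757 km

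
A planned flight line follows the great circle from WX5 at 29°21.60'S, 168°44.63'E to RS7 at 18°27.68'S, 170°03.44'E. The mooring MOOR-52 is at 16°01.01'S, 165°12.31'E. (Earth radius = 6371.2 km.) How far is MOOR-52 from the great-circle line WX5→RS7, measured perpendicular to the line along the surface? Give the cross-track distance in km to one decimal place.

WX5: φ = -29.36000°, λ = +168.74383°
RS7: φ = -18.46133°, λ = +170.05733°
MOOR-52: φ = -16.01683°, λ = +165.20517°
δ₁₃ = central angle WX5→MOOR-52 = 0.239705 rad  (haversine)
θ₁₃ = bearing WX5→MOOR-52 = 345.529°,  θ₁₂ = bearing WX5→RS7 = 6.564°
dₓₜ = R·arcsin(sin δ₁₃ · sin(θ₁₃ − θ₁₂)) = 6371.2·arcsin(0.23742·sin(338.965°)) = -543.596 km
|dₓₜ| = 543.596 km

543.6 km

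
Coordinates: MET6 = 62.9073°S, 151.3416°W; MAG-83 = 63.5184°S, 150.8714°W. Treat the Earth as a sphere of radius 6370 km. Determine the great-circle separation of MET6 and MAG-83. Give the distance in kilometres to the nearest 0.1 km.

Δφ = -0.6111°,  Δλ = 0.4702°
a = sin²(Δφ/2) + cos φ₁ cos φ₂ sin²(Δλ/2) = 0.000032
c = 2·arcsin(√a) = 0.011289 rad = 0.6468°
d = R·c = 6370 × 0.011289 = 71.9 km

71.9 km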